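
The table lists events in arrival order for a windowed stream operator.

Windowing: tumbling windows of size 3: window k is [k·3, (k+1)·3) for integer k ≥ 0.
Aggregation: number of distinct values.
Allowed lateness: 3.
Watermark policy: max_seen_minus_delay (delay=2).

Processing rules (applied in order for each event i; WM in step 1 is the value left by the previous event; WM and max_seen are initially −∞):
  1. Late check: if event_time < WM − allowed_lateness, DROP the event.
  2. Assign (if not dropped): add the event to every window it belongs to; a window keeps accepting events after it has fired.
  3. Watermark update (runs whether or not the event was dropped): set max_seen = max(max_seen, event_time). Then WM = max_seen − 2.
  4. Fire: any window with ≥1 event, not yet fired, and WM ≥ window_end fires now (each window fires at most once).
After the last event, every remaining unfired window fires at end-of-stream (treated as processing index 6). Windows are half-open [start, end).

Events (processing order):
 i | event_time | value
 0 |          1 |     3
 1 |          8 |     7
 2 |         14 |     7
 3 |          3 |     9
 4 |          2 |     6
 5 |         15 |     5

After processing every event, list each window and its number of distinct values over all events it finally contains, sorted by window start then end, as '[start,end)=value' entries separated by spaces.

i=0 t=1 v=3: → [0,3); WM=-1
i=1 t=8 v=7: → [6,9); WM=6; [0,3) fires=1
i=2 t=14 v=7: → [12,15); WM=12; [6,9) fires=1
i=3 t=3 v=9: DROP (t<12-3); WM=12
i=4 t=2 v=6: DROP (t<12-3); WM=12
i=5 t=15 v=5: → [15,18); WM=13

[0,3)=1 [6,9)=1 [12,15)=1 [15,18)=1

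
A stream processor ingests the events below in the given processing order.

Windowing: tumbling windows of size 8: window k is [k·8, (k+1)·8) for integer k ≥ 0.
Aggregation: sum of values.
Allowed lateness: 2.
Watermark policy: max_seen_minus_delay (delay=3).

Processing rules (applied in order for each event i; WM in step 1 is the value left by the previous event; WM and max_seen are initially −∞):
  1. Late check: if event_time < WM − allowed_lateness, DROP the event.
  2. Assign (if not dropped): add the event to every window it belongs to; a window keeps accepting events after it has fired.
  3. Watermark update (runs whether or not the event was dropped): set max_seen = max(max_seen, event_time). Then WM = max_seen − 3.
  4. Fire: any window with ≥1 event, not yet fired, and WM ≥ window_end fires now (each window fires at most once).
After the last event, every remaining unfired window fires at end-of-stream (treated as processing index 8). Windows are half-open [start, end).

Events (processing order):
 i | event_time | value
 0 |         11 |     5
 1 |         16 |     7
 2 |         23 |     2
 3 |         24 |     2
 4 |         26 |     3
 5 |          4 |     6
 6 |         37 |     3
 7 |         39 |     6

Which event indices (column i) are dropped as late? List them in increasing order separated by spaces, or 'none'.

5

i=0 t=11 v=5: → [8,16); WM=8
i=1 t=16 v=7: → [16,24); WM=13
i=2 t=23 v=2: → [16,24); WM=20; [8,16) fires=5
i=3 t=24 v=2: → [24,32); WM=21
i=4 t=26 v=3: → [24,32); WM=23
i=5 t=4 v=6: DROP (t<23-2); WM=23
i=6 t=37 v=3: → [32,40); WM=34; [16,24) fires=9 [24,32) fires=5
i=7 t=39 v=6: → [32,40); WM=36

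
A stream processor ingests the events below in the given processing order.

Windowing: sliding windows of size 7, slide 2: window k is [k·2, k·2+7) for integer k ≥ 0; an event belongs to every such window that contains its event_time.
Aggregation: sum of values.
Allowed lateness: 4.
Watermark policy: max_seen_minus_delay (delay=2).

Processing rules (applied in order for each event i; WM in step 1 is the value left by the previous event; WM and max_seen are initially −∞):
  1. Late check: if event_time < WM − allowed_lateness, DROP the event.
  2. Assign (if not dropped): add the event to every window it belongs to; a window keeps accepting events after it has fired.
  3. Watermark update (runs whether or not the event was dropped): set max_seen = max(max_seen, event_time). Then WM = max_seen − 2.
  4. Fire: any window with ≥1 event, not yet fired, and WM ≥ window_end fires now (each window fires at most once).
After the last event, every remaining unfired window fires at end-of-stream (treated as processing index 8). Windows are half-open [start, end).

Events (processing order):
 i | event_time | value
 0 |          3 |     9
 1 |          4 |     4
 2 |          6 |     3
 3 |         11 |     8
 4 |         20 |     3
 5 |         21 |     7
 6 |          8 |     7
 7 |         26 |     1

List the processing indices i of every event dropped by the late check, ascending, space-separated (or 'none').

6

i=0 t=3 v=9: → [2,9),[0,7); WM=1
i=1 t=4 v=4: → [4,11),[2,9),[0,7); WM=2
i=2 t=6 v=3: → [6,13),[4,11),[2,9),[0,7); WM=4
i=3 t=11 v=8: → [10,17),[8,15),[6,13); WM=9; [0,7) fires=16 [2,9) fires=16
i=4 t=20 v=3: → [20,27),[18,25),[16,23),[14,21); WM=18; [4,11) fires=7 [6,13) fires=11 [8,15) fires=8 [10,17) fires=8
i=5 t=21 v=7: → [20,27),[18,25),[16,23); WM=19
i=6 t=8 v=7: DROP (t<19-4); WM=19
i=7 t=26 v=1: → [26,33),[24,31),[22,29),[20,27); WM=24; [14,21) fires=3 [16,23) fires=10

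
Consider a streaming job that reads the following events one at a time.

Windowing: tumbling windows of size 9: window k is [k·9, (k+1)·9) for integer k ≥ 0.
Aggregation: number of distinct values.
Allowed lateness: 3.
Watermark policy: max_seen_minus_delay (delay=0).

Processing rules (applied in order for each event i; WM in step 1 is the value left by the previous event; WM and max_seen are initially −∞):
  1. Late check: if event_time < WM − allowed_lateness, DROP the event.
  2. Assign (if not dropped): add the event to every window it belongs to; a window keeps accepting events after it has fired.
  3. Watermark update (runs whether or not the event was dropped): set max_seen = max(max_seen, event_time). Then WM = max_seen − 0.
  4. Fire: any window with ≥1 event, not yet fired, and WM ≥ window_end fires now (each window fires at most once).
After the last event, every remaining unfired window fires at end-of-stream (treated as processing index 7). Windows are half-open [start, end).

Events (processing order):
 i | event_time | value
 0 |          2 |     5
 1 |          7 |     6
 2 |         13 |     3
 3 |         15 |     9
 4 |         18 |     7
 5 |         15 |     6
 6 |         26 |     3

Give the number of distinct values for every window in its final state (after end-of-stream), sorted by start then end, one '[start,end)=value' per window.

[0,9)=2 [9,18)=3 [18,27)=2

i=0 t=2 v=5: → [0,9); WM=2
i=1 t=7 v=6: → [0,9); WM=7
i=2 t=13 v=3: → [9,18); WM=13; [0,9) fires=2
i=3 t=15 v=9: → [9,18); WM=15
i=4 t=18 v=7: → [18,27); WM=18; [9,18) fires=2
i=5 t=15 v=6: → [9,18); WM=18
i=6 t=26 v=3: → [18,27); WM=26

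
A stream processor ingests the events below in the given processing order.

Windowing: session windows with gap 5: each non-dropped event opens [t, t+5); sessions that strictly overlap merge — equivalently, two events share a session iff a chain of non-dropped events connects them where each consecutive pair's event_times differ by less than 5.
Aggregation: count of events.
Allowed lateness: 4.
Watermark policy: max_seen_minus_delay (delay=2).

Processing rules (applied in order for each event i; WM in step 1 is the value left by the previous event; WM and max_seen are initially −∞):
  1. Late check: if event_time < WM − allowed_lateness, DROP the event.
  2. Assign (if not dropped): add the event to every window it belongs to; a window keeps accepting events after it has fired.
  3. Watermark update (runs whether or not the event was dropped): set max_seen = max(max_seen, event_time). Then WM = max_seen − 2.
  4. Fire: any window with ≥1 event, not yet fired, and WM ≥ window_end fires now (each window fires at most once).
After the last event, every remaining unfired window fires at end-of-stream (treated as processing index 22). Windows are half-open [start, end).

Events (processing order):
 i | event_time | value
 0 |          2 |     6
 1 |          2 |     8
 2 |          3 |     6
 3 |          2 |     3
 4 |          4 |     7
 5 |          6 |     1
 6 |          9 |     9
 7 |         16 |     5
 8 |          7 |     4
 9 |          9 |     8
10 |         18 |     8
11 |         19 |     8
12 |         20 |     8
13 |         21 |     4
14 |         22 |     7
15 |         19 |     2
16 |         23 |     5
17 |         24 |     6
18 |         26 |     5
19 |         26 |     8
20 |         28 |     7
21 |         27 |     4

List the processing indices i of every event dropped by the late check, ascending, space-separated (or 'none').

i=0 t=2 v=6: → [2,7); WM=0
i=1 t=2 v=8: → [2,7); WM=0
i=2 t=3 v=6: → [2,8); WM=1
i=3 t=2 v=3: → [2,8); WM=1
i=4 t=4 v=7: → [2,9); WM=2
i=5 t=6 v=1: → [2,11); WM=4
i=6 t=9 v=9: → [2,14); WM=7
i=7 t=16 v=5: → [16,21); WM=14
i=8 t=7 v=4: DROP (t<14-4); WM=14
i=9 t=9 v=8: DROP (t<14-4); WM=14
i=10 t=18 v=8: → [16,23); WM=16
i=11 t=19 v=8: → [16,24); WM=17
i=12 t=20 v=8: → [16,25); WM=18
i=13 t=21 v=4: → [16,26); WM=19
i=14 t=22 v=7: → [16,27); WM=20
i=15 t=19 v=2: → [16,27); WM=20
i=16 t=23 v=5: → [16,28); WM=21
i=17 t=24 v=6: → [16,29); WM=22
i=18 t=26 v=5: → [16,31); WM=24
i=19 t=26 v=8: → [16,31); WM=24
i=20 t=28 v=7: → [16,33); WM=26
i=21 t=27 v=4: → [16,33); WM=26

8 9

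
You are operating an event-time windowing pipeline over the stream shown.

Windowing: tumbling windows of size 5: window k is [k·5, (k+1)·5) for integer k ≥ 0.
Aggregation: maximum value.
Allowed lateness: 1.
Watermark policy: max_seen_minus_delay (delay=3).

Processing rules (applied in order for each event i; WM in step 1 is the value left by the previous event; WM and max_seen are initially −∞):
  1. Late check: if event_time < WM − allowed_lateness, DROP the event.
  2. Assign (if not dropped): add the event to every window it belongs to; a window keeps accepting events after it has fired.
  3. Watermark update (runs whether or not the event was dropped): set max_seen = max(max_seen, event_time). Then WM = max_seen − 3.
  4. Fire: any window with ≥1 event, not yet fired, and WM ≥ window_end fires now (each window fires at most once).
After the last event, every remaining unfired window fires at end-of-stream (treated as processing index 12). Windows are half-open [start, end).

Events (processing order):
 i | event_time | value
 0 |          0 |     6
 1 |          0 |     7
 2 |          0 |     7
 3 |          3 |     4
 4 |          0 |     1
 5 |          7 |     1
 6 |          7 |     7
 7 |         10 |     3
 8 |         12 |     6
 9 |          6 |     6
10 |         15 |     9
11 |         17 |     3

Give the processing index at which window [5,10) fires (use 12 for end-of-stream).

i=0 t=0 v=6: → [0,5); WM=-3
i=1 t=0 v=7: → [0,5); WM=-3
i=2 t=0 v=7: → [0,5); WM=-3
i=3 t=3 v=4: → [0,5); WM=0
i=4 t=0 v=1: → [0,5); WM=0
i=5 t=7 v=1: → [5,10); WM=4
i=6 t=7 v=7: → [5,10); WM=4
i=7 t=10 v=3: → [10,15); WM=7; [0,5) fires=7
i=8 t=12 v=6: → [10,15); WM=9
i=9 t=6 v=6: DROP (t<9-1); WM=9
i=10 t=15 v=9: → [15,20); WM=12; [5,10) fires=7
i=11 t=17 v=3: → [15,20); WM=14

10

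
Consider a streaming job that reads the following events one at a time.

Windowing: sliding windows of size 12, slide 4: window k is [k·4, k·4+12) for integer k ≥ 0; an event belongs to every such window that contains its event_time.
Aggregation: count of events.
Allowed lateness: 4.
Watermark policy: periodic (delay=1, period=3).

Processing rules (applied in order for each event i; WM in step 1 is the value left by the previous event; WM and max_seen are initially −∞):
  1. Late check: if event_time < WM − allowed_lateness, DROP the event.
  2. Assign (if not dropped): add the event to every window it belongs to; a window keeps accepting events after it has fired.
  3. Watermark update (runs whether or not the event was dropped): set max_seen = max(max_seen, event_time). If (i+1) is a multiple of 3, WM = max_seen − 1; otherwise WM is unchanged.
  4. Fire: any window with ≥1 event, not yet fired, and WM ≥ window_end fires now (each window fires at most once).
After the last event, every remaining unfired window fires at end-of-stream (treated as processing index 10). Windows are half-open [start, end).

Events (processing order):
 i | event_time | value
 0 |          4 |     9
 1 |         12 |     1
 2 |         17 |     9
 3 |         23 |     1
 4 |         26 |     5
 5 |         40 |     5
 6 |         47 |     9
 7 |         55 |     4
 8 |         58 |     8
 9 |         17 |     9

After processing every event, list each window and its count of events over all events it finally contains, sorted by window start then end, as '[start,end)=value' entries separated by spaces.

i=0 t=4 v=9: → [4,16),[0,12); WM=−∞
i=1 t=12 v=1: → [12,24),[8,20),[4,16); WM=−∞
i=2 t=17 v=9: → [16,28),[12,24),[8,20); WM=16; [0,12) fires=1 [4,16) fires=2
i=3 t=23 v=1: → [20,32),[16,28),[12,24); WM=16
i=4 t=26 v=5: → [24,36),[20,32),[16,28); WM=16
i=5 t=40 v=5: → [40,52),[36,48),[32,44); WM=39; [8,20) fires=2 [12,24) fires=3 [16,28) fires=3 [20,32) fires=2 [24,36) fires=1
i=6 t=47 v=9: → [44,56),[40,52),[36,48); WM=39
i=7 t=55 v=4: → [52,64),[48,60),[44,56); WM=39
i=8 t=58 v=8: → [56,68),[52,64),[48,60); WM=57; [32,44) fires=1 [36,48) fires=2 [40,52) fires=2 [44,56) fires=2
i=9 t=17 v=9: DROP (t<57-4); WM=57

[0,12)=1 [4,16)=2 [8,20)=2 [12,24)=3 [16,28)=3 [20,32)=2 [24,36)=1 [32,44)=1 [36,48)=2 [40,52)=2 [44,56)=2 [48,60)=2 [52,64)=2 [56,68)=1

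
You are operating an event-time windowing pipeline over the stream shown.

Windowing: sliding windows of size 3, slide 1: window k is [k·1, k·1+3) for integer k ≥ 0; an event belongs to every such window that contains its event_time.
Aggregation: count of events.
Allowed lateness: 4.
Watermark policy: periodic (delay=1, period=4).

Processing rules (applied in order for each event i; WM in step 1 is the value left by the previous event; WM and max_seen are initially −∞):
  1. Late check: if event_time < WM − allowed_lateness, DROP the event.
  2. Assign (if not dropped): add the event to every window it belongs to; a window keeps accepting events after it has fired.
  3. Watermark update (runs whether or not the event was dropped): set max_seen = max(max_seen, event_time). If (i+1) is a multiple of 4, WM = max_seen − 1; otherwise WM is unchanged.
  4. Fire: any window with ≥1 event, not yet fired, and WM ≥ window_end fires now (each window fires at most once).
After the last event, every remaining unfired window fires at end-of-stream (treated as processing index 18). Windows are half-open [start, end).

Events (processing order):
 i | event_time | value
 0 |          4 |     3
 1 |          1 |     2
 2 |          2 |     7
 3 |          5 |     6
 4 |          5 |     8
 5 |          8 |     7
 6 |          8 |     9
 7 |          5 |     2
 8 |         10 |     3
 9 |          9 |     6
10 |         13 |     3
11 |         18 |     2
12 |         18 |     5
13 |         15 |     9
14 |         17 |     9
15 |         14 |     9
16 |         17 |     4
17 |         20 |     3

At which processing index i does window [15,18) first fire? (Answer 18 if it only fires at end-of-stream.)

18

i=0 t=4 v=3: → [4,7),[3,6),[2,5); WM=−∞
i=1 t=1 v=2: → [1,4),[0,3); WM=−∞
i=2 t=2 v=7: → [2,5),[1,4),[0,3); WM=−∞
i=3 t=5 v=6: → [5,8),[4,7),[3,6); WM=4; [0,3) fires=2 [1,4) fires=2
i=4 t=5 v=8: → [5,8),[4,7),[3,6); WM=4
i=5 t=8 v=7: → [8,11),[7,10),[6,9); WM=4
i=6 t=8 v=9: → [8,11),[7,10),[6,9); WM=4
i=7 t=5 v=2: → [5,8),[4,7),[3,6); WM=7; [2,5) fires=2 [3,6) fires=4 [4,7) fires=4
i=8 t=10 v=3: → [10,13),[9,12),[8,11); WM=7
i=9 t=9 v=6: → [9,12),[8,11),[7,10); WM=7
i=10 t=13 v=3: → [13,16),[12,15),[11,14); WM=7
i=11 t=18 v=2: → [18,21),[17,20),[16,19); WM=17; [5,8) fires=3 [6,9) fires=2 [7,10) fires=3 [8,11) fires=4 [9,12) fires=2 [10,13) fires=1 [11,14) fires=1 [12,15) fires=1 [13,16) fires=1
i=12 t=18 v=5: → [18,21),[17,20),[16,19); WM=17
i=13 t=15 v=9: → [15,18),[14,17),[13,16); WM=17; [14,17) fires=1
i=14 t=17 v=9: → [17,20),[16,19),[15,18); WM=17
i=15 t=14 v=9: → [14,17),[13,16),[12,15); WM=17
i=16 t=17 v=4: → [17,20),[16,19),[15,18); WM=17
i=17 t=20 v=3: → [20,23),[19,22),[18,21); WM=17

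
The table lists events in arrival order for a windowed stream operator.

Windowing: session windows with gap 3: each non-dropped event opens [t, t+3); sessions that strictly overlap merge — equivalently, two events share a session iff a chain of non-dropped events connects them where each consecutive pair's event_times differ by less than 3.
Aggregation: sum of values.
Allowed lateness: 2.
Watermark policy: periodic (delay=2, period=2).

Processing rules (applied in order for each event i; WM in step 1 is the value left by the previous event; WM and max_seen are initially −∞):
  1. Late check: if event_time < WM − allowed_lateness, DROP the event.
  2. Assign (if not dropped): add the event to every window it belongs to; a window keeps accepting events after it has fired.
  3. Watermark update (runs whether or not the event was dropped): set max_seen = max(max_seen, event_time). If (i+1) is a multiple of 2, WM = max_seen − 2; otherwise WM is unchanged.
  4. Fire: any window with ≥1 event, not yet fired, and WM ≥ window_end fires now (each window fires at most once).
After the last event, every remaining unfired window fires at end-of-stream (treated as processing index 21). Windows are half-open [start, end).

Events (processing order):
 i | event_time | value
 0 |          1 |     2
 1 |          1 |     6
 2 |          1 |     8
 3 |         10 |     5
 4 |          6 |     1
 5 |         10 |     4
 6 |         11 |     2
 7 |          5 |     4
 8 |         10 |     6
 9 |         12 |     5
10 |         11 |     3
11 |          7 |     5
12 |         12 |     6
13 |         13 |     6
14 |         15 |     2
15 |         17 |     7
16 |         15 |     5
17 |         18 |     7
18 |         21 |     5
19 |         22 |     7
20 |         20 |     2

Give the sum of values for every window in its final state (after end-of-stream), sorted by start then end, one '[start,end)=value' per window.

[1,4)=16 [6,9)=1 [10,25)=72

i=0 t=1 v=2: → [1,4); WM=−∞
i=1 t=1 v=6: → [1,4); WM=-1
i=2 t=1 v=8: → [1,4); WM=-1
i=3 t=10 v=5: → [10,13); WM=8
i=4 t=6 v=1: → [6,9); WM=8
i=5 t=10 v=4: → [10,13); WM=8
i=6 t=11 v=2: → [10,14); WM=8
i=7 t=5 v=4: DROP (t<8-2); WM=9
i=8 t=10 v=6: → [10,14); WM=9
i=9 t=12 v=5: → [10,15); WM=10
i=10 t=11 v=3: → [10,15); WM=10
i=11 t=7 v=5: DROP (t<10-2); WM=10
i=12 t=12 v=6: → [10,15); WM=10
i=13 t=13 v=6: → [10,16); WM=11
i=14 t=15 v=2: → [10,18); WM=11
i=15 t=17 v=7: → [10,20); WM=15
i=16 t=15 v=5: → [10,20); WM=15
i=17 t=18 v=7: → [10,21); WM=16
i=18 t=21 v=5: → [21,24); WM=16
i=19 t=22 v=7: → [21,25); WM=20
i=20 t=20 v=2: → [10,25); WM=20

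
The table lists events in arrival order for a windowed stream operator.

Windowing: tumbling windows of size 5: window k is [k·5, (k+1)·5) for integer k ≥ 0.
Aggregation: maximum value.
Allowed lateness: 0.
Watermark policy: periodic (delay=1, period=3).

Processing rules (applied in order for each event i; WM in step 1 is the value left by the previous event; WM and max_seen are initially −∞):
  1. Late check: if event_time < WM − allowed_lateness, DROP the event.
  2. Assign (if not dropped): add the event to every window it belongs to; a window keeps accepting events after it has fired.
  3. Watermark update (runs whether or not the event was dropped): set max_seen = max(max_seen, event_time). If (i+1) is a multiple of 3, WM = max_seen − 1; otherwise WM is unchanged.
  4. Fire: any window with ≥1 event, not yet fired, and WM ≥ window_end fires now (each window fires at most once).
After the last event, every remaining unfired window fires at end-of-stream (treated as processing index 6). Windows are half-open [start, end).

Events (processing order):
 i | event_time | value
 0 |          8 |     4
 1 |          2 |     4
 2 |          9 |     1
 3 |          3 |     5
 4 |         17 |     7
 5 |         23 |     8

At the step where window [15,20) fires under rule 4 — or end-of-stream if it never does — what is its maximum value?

7

i=0 t=8 v=4: → [5,10); WM=−∞
i=1 t=2 v=4: → [0,5); WM=−∞
i=2 t=9 v=1: → [5,10); WM=8; [0,5) fires=4
i=3 t=3 v=5: DROP (t<8-0); WM=8
i=4 t=17 v=7: → [15,20); WM=8
i=5 t=23 v=8: → [20,25); WM=22; [5,10) fires=4 [15,20) fires=7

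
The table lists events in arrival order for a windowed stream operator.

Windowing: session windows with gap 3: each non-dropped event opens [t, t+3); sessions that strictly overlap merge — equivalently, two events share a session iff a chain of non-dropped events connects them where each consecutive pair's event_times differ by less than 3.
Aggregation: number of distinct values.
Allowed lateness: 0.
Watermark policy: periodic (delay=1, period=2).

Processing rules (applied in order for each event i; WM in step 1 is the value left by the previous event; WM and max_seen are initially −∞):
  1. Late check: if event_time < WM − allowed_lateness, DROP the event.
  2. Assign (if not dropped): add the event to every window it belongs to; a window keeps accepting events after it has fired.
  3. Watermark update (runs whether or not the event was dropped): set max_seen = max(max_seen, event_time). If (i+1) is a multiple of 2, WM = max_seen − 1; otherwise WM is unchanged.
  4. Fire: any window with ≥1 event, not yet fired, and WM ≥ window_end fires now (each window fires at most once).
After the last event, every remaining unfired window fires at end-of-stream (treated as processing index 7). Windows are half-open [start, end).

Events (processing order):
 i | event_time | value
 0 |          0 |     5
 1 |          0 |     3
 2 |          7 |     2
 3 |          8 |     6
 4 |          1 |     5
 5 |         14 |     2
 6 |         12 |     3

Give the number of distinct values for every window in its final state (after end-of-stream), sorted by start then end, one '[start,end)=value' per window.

i=0 t=0 v=5: → [0,3); WM=−∞
i=1 t=0 v=3: → [0,3); WM=-1
i=2 t=7 v=2: → [7,10); WM=-1
i=3 t=8 v=6: → [7,11); WM=7
i=4 t=1 v=5: DROP (t<7-0); WM=7
i=5 t=14 v=2: → [14,17); WM=13
i=6 t=12 v=3: DROP (t<13-0); WM=13

[0,3)=2 [7,11)=2 [14,17)=1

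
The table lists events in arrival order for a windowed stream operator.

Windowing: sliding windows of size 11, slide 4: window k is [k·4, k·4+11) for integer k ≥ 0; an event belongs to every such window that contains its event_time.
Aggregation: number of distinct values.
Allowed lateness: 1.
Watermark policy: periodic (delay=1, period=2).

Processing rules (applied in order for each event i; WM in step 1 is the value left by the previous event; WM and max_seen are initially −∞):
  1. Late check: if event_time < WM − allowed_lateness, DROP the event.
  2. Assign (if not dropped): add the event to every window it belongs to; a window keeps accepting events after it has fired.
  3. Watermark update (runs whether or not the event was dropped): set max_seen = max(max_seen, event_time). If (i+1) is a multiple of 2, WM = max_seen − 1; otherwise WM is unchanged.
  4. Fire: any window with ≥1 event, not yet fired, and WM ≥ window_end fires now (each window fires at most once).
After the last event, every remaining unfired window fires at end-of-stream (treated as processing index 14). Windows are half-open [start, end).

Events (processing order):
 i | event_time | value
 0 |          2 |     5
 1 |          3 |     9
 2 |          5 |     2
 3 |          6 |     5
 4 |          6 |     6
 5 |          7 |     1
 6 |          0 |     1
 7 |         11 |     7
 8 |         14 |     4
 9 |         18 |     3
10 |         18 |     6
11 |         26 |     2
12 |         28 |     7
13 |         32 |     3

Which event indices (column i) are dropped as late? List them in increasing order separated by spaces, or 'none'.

i=0 t=2 v=5: → [0,11); WM=−∞
i=1 t=3 v=9: → [0,11); WM=2
i=2 t=5 v=2: → [4,15),[0,11); WM=2
i=3 t=6 v=5: → [4,15),[0,11); WM=5
i=4 t=6 v=6: → [4,15),[0,11); WM=5
i=5 t=7 v=1: → [4,15),[0,11); WM=6
i=6 t=0 v=1: DROP (t<6-1); WM=6
i=7 t=11 v=7: → [8,19),[4,15); WM=10
i=8 t=14 v=4: → [12,23),[8,19),[4,15); WM=10
i=9 t=18 v=3: → [16,27),[12,23),[8,19); WM=17; [0,11) fires=5 [4,15) fires=6
i=10 t=18 v=6: → [16,27),[12,23),[8,19); WM=17
i=11 t=26 v=2: → [24,35),[20,31),[16,27); WM=25; [8,19) fires=4 [12,23) fires=3
i=12 t=28 v=7: → [28,39),[24,35),[20,31); WM=25
i=13 t=32 v=3: → [32,43),[28,39),[24,35); WM=31; [16,27) fires=3 [20,31) fires=2

6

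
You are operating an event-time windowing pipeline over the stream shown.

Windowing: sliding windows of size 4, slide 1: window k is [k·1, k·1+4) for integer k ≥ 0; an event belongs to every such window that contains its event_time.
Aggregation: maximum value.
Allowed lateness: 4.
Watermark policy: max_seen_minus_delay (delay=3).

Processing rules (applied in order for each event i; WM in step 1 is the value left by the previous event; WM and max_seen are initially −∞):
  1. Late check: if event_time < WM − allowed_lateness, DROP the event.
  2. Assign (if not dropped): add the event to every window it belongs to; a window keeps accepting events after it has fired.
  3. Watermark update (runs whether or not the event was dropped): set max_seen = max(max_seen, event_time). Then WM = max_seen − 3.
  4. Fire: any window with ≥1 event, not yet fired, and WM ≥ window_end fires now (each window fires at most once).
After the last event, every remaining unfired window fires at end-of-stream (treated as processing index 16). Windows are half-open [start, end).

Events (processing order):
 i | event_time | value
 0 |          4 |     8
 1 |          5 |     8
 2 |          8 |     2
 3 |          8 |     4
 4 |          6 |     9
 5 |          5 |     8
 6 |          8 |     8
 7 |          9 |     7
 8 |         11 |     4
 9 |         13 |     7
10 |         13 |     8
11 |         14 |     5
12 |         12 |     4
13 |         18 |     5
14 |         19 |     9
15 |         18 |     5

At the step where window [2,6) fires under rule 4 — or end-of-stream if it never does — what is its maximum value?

8

i=0 t=4 v=8: → [4,8),[3,7),[2,6),[1,5); WM=1
i=1 t=5 v=8: → [5,9),[4,8),[3,7),[2,6); WM=2
i=2 t=8 v=2: → [8,12),[7,11),[6,10),[5,9); WM=5; [1,5) fires=8
i=3 t=8 v=4: → [8,12),[7,11),[6,10),[5,9); WM=5
i=4 t=6 v=9: → [6,10),[5,9),[4,8),[3,7); WM=5
i=5 t=5 v=8: → [5,9),[4,8),[3,7),[2,6); WM=5
i=6 t=8 v=8: → [8,12),[7,11),[6,10),[5,9); WM=5
i=7 t=9 v=7: → [9,13),[8,12),[7,11),[6,10); WM=6; [2,6) fires=8
i=8 t=11 v=4: → [11,15),[10,14),[9,13),[8,12); WM=8; [3,7) fires=9 [4,8) fires=9
i=9 t=13 v=7: → [13,17),[12,16),[11,15),[10,14); WM=10; [5,9) fires=9 [6,10) fires=9
i=10 t=13 v=8: → [13,17),[12,16),[11,15),[10,14); WM=10
i=11 t=14 v=5: → [14,18),[13,17),[12,16),[11,15); WM=11; [7,11) fires=8
i=12 t=12 v=4: → [12,16),[11,15),[10,14),[9,13); WM=11
i=13 t=18 v=5: → [18,22),[17,21),[16,20),[15,19); WM=15; [8,12) fires=8 [9,13) fires=7 [10,14) fires=8 [11,15) fires=8
i=14 t=19 v=9: → [19,23),[18,22),[17,21),[16,20); WM=16; [12,16) fires=8
i=15 t=18 v=5: → [18,22),[17,21),[16,20),[15,19); WM=16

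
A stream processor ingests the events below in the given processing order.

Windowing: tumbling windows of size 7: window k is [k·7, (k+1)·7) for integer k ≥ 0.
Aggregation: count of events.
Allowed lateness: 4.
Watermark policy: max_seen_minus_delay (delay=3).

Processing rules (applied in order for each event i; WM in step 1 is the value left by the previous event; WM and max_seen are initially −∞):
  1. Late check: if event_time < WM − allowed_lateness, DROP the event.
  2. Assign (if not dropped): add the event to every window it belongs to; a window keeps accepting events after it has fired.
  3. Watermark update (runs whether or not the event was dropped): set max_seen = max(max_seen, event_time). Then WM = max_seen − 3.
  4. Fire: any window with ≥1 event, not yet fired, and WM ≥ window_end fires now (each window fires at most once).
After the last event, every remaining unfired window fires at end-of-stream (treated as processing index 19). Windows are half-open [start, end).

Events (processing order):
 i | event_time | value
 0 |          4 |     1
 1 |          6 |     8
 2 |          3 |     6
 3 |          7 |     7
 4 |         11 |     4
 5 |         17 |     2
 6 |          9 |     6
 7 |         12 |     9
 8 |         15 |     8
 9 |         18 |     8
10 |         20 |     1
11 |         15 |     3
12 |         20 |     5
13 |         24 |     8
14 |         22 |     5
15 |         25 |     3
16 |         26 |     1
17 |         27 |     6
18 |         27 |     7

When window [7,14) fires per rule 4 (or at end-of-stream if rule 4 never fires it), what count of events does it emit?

i=0 t=4 v=1: → [0,7); WM=1
i=1 t=6 v=8: → [0,7); WM=3
i=2 t=3 v=6: → [0,7); WM=3
i=3 t=7 v=7: → [7,14); WM=4
i=4 t=11 v=4: → [7,14); WM=8; [0,7) fires=3
i=5 t=17 v=2: → [14,21); WM=14; [7,14) fires=2
i=6 t=9 v=6: DROP (t<14-4); WM=14
i=7 t=12 v=9: → [7,14); WM=14
i=8 t=15 v=8: → [14,21); WM=14
i=9 t=18 v=8: → [14,21); WM=15
i=10 t=20 v=1: → [14,21); WM=17
i=11 t=15 v=3: → [14,21); WM=17
i=12 t=20 v=5: → [14,21); WM=17
i=13 t=24 v=8: → [21,28); WM=21; [14,21) fires=6
i=14 t=22 v=5: → [21,28); WM=21
i=15 t=25 v=3: → [21,28); WM=22
i=16 t=26 v=1: → [21,28); WM=23
i=17 t=27 v=6: → [21,28); WM=24
i=18 t=27 v=7: → [21,28); WM=24

2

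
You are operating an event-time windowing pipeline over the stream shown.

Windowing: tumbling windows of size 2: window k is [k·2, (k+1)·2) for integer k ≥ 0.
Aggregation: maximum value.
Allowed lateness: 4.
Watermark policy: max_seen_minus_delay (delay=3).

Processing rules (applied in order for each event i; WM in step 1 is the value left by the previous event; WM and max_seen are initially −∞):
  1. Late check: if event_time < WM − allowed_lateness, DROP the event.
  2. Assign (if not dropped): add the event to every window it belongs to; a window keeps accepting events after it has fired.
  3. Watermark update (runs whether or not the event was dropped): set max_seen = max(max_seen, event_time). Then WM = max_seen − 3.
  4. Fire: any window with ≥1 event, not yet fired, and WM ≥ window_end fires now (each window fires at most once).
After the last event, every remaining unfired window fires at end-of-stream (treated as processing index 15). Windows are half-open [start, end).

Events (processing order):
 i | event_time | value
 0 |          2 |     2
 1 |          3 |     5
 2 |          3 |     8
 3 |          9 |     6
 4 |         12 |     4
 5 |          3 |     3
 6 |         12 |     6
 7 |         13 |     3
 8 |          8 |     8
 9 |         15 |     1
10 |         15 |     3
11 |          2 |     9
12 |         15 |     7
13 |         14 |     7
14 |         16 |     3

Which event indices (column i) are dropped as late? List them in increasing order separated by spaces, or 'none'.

i=0 t=2 v=2: → [2,4); WM=-1
i=1 t=3 v=5: → [2,4); WM=0
i=2 t=3 v=8: → [2,4); WM=0
i=3 t=9 v=6: → [8,10); WM=6; [2,4) fires=8
i=4 t=12 v=4: → [12,14); WM=9
i=5 t=3 v=3: DROP (t<9-4); WM=9
i=6 t=12 v=6: → [12,14); WM=9
i=7 t=13 v=3: → [12,14); WM=10; [8,10) fires=6
i=8 t=8 v=8: → [8,10); WM=10
i=9 t=15 v=1: → [14,16); WM=12
i=10 t=15 v=3: → [14,16); WM=12
i=11 t=2 v=9: DROP (t<12-4); WM=12
i=12 t=15 v=7: → [14,16); WM=12
i=13 t=14 v=7: → [14,16); WM=12
i=14 t=16 v=3: → [16,18); WM=13

5 11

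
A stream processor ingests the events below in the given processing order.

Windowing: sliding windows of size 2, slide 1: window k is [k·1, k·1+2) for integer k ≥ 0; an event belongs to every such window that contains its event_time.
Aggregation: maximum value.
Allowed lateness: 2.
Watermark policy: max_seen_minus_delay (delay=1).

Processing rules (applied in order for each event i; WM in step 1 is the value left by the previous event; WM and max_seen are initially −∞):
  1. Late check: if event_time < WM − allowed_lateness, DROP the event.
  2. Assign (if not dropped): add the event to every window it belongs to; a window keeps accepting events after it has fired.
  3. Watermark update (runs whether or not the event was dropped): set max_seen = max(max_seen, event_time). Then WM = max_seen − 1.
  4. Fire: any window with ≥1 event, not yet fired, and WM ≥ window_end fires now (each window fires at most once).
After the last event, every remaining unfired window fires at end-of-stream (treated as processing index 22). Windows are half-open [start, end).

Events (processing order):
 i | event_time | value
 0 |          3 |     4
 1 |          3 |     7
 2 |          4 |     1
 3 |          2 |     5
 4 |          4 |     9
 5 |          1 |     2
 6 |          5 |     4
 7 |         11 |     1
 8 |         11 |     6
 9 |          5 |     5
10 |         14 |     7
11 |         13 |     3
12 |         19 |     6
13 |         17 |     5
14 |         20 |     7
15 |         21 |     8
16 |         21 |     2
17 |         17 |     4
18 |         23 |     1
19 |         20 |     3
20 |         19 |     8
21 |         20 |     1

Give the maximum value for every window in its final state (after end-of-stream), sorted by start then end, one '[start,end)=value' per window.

i=0 t=3 v=4: → [3,5),[2,4); WM=2
i=1 t=3 v=7: → [3,5),[2,4); WM=2
i=2 t=4 v=1: → [4,6),[3,5); WM=3
i=3 t=2 v=5: → [2,4),[1,3); WM=3; [1,3) fires=5
i=4 t=4 v=9: → [4,6),[3,5); WM=3
i=5 t=1 v=2: → [1,3),[0,2); WM=3; [0,2) fires=2
i=6 t=5 v=4: → [5,7),[4,6); WM=4; [2,4) fires=7
i=7 t=11 v=1: → [11,13),[10,12); WM=10; [3,5) fires=9 [4,6) fires=9 [5,7) fires=4
i=8 t=11 v=6: → [11,13),[10,12); WM=10
i=9 t=5 v=5: DROP (t<10-2); WM=10
i=10 t=14 v=7: → [14,16),[13,15); WM=13; [10,12) fires=6 [11,13) fires=6
i=11 t=13 v=3: → [13,15),[12,14); WM=13
i=12 t=19 v=6: → [19,21),[18,20); WM=18; [12,14) fires=3 [13,15) fires=7 [14,16) fires=7
i=13 t=17 v=5: → [17,19),[16,18); WM=18; [16,18) fires=5
i=14 t=20 v=7: → [20,22),[19,21); WM=19; [17,19) fires=5
i=15 t=21 v=8: → [21,23),[20,22); WM=20; [18,20) fires=6
i=16 t=21 v=2: → [21,23),[20,22); WM=20
i=17 t=17 v=4: DROP (t<20-2); WM=20
i=18 t=23 v=1: → [23,25),[22,24); WM=22; [19,21) fires=7 [20,22) fires=8
i=19 t=20 v=3: → [20,22),[19,21); WM=22
i=20 t=19 v=8: DROP (t<22-2); WM=22
i=21 t=20 v=1: → [20,22),[19,21); WM=22

[0,2)=2 [1,3)=5 [2,4)=7 [3,5)=9 [4,6)=9 [5,7)=4 [10,12)=6 [11,13)=6 [12,14)=3 [13,15)=7 [14,16)=7 [16,18)=5 [17,19)=5 [18,20)=6 [19,21)=7 [20,22)=8 [21,23)=8 [22,24)=1 [23,25)=1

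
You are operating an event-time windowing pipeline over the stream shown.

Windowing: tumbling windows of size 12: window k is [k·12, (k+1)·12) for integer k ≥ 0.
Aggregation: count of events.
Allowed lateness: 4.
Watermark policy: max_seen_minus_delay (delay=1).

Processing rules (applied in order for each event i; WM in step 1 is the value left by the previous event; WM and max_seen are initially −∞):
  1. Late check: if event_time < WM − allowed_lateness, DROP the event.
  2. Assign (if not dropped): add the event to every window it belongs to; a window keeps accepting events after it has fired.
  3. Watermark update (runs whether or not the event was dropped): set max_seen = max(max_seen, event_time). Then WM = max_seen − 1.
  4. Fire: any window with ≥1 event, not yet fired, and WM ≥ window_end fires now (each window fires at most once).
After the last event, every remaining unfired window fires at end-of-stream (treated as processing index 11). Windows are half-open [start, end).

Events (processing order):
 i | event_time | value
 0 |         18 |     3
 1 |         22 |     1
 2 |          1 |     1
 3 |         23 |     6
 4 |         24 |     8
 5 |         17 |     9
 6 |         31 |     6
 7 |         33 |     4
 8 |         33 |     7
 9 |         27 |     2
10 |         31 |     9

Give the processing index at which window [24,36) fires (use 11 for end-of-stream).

11

i=0 t=18 v=3: → [12,24); WM=17
i=1 t=22 v=1: → [12,24); WM=21
i=2 t=1 v=1: DROP (t<21-4); WM=21
i=3 t=23 v=6: → [12,24); WM=22
i=4 t=24 v=8: → [24,36); WM=23
i=5 t=17 v=9: DROP (t<23-4); WM=23
i=6 t=31 v=6: → [24,36); WM=30; [12,24) fires=3
i=7 t=33 v=4: → [24,36); WM=32
i=8 t=33 v=7: → [24,36); WM=32
i=9 t=27 v=2: DROP (t<32-4); WM=32
i=10 t=31 v=9: → [24,36); WM=32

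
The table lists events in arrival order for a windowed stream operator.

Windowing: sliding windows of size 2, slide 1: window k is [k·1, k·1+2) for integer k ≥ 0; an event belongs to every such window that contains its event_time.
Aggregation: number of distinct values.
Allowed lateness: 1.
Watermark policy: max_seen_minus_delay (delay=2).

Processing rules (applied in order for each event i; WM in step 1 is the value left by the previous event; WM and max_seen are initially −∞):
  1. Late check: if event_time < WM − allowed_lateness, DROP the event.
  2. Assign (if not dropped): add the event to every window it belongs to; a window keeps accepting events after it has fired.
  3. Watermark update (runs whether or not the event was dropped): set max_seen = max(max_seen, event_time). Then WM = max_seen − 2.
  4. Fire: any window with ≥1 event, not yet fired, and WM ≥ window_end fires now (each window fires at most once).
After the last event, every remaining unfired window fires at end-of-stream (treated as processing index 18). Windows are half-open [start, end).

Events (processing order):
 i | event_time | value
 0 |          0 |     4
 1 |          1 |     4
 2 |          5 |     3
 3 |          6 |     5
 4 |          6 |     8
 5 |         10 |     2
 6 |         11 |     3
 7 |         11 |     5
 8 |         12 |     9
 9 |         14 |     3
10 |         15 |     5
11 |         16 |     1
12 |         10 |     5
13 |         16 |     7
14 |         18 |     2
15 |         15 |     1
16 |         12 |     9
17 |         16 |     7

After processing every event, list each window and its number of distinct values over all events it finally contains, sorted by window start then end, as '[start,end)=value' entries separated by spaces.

i=0 t=0 v=4: → [0,2); WM=-2
i=1 t=1 v=4: → [1,3),[0,2); WM=-1
i=2 t=5 v=3: → [5,7),[4,6); WM=3; [0,2) fires=1 [1,3) fires=1
i=3 t=6 v=5: → [6,8),[5,7); WM=4
i=4 t=6 v=8: → [6,8),[5,7); WM=4
i=5 t=10 v=2: → [10,12),[9,11); WM=8; [4,6) fires=1 [5,7) fires=3 [6,8) fires=2
i=6 t=11 v=3: → [11,13),[10,12); WM=9
i=7 t=11 v=5: → [11,13),[10,12); WM=9
i=8 t=12 v=9: → [12,14),[11,13); WM=10
i=9 t=14 v=3: → [14,16),[13,15); WM=12; [9,11) fires=1 [10,12) fires=3
i=10 t=15 v=5: → [15,17),[14,16); WM=13; [11,13) fires=3
i=11 t=16 v=1: → [16,18),[15,17); WM=14; [12,14) fires=1
i=12 t=10 v=5: DROP (t<14-1); WM=14
i=13 t=16 v=7: → [16,18),[15,17); WM=14
i=14 t=18 v=2: → [18,20),[17,19); WM=16; [13,15) fires=1 [14,16) fires=2
i=15 t=15 v=1: → [15,17),[14,16); WM=16
i=16 t=12 v=9: DROP (t<16-1); WM=16
i=17 t=16 v=7: → [16,18),[15,17); WM=16

[0,2)=1 [1,3)=1 [4,6)=1 [5,7)=3 [6,8)=2 [9,11)=1 [10,12)=3 [11,13)=3 [12,14)=1 [13,15)=1 [14,16)=3 [15,17)=3 [16,18)=2 [17,19)=1 [18,20)=1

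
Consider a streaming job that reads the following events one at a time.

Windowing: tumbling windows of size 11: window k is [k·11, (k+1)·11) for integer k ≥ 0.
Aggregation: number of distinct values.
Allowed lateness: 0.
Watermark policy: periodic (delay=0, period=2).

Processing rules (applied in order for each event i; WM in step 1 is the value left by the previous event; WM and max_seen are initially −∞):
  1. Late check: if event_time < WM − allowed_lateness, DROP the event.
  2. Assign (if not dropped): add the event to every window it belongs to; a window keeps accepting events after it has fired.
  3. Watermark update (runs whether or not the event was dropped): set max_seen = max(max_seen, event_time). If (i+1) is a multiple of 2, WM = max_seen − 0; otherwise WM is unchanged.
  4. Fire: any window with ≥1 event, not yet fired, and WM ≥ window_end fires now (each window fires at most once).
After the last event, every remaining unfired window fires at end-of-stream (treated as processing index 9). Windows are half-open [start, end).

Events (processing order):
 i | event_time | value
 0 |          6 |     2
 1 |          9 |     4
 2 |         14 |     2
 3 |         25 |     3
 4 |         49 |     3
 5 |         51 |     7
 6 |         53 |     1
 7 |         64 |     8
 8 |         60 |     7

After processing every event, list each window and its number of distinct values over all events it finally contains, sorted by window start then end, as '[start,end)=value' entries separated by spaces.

i=0 t=6 v=2: → [0,11); WM=−∞
i=1 t=9 v=4: → [0,11); WM=9
i=2 t=14 v=2: → [11,22); WM=9
i=3 t=25 v=3: → [22,33); WM=25; [0,11) fires=2 [11,22) fires=1
i=4 t=49 v=3: → [44,55); WM=25
i=5 t=51 v=7: → [44,55); WM=51; [22,33) fires=1
i=6 t=53 v=1: → [44,55); WM=51
i=7 t=64 v=8: → [55,66); WM=64; [44,55) fires=3
i=8 t=60 v=7: DROP (t<64-0); WM=64

[0,11)=2 [11,22)=1 [22,33)=1 [44,55)=3 [55,66)=1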